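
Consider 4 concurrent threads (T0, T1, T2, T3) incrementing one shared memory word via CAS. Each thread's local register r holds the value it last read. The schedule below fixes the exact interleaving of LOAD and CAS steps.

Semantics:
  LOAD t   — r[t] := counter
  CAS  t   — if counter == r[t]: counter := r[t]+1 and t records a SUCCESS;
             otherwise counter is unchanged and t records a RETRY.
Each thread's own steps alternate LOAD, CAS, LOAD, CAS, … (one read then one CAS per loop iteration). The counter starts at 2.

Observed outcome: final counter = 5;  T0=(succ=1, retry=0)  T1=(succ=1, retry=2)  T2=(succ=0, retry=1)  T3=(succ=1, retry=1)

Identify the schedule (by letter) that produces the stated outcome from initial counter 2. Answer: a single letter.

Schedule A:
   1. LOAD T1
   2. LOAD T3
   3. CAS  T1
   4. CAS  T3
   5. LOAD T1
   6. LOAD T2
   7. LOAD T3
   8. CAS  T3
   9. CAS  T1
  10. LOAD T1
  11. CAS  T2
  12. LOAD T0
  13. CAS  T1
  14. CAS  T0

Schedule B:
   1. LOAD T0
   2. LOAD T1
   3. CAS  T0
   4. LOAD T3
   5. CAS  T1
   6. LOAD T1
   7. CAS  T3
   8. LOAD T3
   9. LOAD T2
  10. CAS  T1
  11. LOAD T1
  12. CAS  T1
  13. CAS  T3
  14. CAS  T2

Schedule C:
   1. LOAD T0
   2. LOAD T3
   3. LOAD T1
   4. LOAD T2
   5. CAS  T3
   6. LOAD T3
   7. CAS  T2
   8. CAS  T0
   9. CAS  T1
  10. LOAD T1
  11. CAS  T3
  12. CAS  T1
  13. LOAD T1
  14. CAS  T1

B

Run B:
1. LOAD T0 → mem=2 r[T0]=2 [LOAD]
2. LOAD T1 → mem=2 r[T1]=2 [LOAD]
3. CAS T0 → mem=3 r[T0]=2 [OK]
4. LOAD T3 → mem=3 r[T3]=3 [LOAD]
5. CAS T1 → mem=3 r[T1]=2 [RETRY]
6. LOAD T1 → mem=3 r[T1]=3 [LOAD]
7. CAS T3 → mem=4 r[T3]=3 [OK]
8. LOAD T3 → mem=4 r[T3]=4 [LOAD]
9. LOAD T2 → mem=4 r[T2]=4 [LOAD]
10. CAS T1 → mem=4 r[T1]=3 [RETRY]
11. LOAD T1 → mem=4 r[T1]=4 [LOAD]
12. CAS T1 → mem=5 r[T1]=4 [OK]
13. CAS T3 → mem=5 r[T3]=4 [RETRY]
14. CAS T2 → mem=5 r[T2]=4 [RETRY]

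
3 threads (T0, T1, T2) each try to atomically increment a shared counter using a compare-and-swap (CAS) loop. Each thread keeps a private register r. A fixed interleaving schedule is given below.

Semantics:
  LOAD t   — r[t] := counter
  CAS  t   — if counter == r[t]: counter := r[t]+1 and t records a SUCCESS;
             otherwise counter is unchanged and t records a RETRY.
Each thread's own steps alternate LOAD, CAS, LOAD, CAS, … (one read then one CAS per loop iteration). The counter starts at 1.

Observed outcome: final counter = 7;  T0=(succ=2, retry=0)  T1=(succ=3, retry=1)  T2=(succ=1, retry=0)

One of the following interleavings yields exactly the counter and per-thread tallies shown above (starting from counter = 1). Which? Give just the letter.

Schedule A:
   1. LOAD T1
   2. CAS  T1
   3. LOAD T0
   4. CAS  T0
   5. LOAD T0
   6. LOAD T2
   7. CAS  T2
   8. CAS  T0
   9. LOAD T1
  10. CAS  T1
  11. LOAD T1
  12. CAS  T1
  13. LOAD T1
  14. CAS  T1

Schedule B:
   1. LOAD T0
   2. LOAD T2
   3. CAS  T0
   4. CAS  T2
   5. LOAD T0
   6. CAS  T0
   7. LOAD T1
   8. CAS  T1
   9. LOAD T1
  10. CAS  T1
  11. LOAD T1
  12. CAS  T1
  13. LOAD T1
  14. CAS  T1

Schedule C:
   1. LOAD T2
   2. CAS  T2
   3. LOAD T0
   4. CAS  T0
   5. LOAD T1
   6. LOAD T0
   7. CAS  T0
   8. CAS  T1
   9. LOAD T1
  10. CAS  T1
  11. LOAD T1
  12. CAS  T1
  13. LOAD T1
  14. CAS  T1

C

Tracing schedule C:
[1] T2.load  rd  (counter 1, T2.r 1)
[2] T2.cas  hit  (counter 2, T2.r 1)
[3] T0.load  rd  (counter 2, T0.r 2)
[4] T0.cas  hit  (counter 3, T0.r 2)
[5] T1.load  rd  (counter 3, T1.r 3)
[6] T0.load  rd  (counter 3, T0.r 3)
[7] T0.cas  hit  (counter 4, T0.r 3)
[8] T1.cas  miss  (counter 4, T1.r 3)
[9] T1.load  rd  (counter 4, T1.r 4)
[10] T1.cas  hit  (counter 5, T1.r 4)
[11] T1.load  rd  (counter 5, T1.r 5)
[12] T1.cas  hit  (counter 6, T1.r 5)
[13] T1.load  rd  (counter 6, T1.r 6)
[14] T1.cas  hit  (counter 7, T1.r 6)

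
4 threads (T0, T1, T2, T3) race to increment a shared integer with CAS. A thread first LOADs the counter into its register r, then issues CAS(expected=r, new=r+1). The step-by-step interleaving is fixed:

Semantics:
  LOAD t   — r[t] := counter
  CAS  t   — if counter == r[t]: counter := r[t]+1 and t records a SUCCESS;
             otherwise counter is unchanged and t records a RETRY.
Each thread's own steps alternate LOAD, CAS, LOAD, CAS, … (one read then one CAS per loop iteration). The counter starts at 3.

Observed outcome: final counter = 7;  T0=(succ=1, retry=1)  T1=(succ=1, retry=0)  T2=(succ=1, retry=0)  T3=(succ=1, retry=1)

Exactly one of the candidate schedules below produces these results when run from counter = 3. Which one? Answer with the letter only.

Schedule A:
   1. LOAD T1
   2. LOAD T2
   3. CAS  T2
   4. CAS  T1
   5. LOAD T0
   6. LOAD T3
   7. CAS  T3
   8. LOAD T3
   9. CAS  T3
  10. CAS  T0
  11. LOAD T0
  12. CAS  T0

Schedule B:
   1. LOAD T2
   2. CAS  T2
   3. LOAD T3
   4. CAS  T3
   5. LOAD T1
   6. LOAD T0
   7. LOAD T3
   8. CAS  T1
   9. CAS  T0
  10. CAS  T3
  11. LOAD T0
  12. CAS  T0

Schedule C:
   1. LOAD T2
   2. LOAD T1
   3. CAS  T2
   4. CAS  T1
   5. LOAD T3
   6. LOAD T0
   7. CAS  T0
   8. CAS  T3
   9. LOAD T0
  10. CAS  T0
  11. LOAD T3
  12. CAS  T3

Tracing schedule B:
   1) LOAD T2:  M=3  r_T2=3
   2) CAS  T2:  M=4  r_T2=3 ✓
   3) LOAD T3:  M=4  r_T3=4
   4) CAS  T3:  M=5  r_T3=4 ✓
   5) LOAD T1:  M=5  r_T1=5
   6) LOAD T0:  M=5  r_T0=5
   7) LOAD T3:  M=5  r_T3=5
   8) CAS  T1:  M=6  r_T1=5 ✓
   9) CAS  T0:  M=6  r_T0=5 ✗
  10) CAS  T3:  M=6  r_T3=5 ✗
  11) LOAD T0:  M=6  r_T0=6
  12) CAS  T0:  M=7  r_T0=6 ✓

B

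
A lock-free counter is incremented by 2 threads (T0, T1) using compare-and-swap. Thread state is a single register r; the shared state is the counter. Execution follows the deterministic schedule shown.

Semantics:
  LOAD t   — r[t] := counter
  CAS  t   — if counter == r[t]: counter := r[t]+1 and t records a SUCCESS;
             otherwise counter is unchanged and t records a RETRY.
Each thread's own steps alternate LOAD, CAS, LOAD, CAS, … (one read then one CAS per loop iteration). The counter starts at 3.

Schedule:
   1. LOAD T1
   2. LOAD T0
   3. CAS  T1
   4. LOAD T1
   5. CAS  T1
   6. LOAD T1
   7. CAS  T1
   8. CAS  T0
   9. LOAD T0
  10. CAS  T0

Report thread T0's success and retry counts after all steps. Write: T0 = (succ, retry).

step 1: T1 LOAD ⇒ load; ctr=3 reg=3
step 2: T0 LOAD ⇒ load; ctr=3 reg=3
step 3: T1 CAS ⇒ ok; ctr=4 reg=3
step 4: T1 LOAD ⇒ load; ctr=4 reg=4
step 5: T1 CAS ⇒ ok; ctr=5 reg=4
step 6: T1 LOAD ⇒ load; ctr=5 reg=5
step 7: T1 CAS ⇒ ok; ctr=6 reg=5
step 8: T0 CAS ⇒ retry; ctr=6 reg=3
step 9: T0 LOAD ⇒ load; ctr=6 reg=6
step 10: T0 CAS ⇒ ok; ctr=7 reg=6

T0 = (1, 1)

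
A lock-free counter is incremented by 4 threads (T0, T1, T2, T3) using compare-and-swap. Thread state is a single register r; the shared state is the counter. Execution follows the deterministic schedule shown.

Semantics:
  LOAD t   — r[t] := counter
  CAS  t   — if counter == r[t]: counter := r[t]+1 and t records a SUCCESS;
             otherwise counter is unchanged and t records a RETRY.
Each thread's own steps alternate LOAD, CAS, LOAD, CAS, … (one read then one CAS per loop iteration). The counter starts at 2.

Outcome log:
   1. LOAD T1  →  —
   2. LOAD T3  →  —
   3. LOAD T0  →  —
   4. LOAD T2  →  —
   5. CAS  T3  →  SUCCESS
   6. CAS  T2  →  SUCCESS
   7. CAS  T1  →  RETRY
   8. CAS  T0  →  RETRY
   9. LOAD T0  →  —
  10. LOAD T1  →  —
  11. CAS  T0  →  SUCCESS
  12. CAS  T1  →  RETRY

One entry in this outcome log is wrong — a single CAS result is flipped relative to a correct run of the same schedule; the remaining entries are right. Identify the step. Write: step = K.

Correct run:
[1] T1.load  rd  (counter 2, T1.r 2)
[2] T3.load  rd  (counter 2, T3.r 2)
[3] T0.load  rd  (counter 2, T0.r 2)
[4] T2.load  rd  (counter 2, T2.r 2)
[5] T3.cas  hit  (counter 3, T3.r 2)
[6] T2.cas  miss  (counter 3, T2.r 2)
[7] T1.cas  miss  (counter 3, T1.r 2)
[8] T0.cas  miss  (counter 3, T0.r 2)
[9] T0.load  rd  (counter 3, T0.r 3)
[10] T1.load  rd  (counter 3, T1.r 3)
[11] T0.cas  hit  (counter 4, T0.r 3)
[12] T1.cas  miss  (counter 4, T1.r 3)
Flip is step 6.

step = 6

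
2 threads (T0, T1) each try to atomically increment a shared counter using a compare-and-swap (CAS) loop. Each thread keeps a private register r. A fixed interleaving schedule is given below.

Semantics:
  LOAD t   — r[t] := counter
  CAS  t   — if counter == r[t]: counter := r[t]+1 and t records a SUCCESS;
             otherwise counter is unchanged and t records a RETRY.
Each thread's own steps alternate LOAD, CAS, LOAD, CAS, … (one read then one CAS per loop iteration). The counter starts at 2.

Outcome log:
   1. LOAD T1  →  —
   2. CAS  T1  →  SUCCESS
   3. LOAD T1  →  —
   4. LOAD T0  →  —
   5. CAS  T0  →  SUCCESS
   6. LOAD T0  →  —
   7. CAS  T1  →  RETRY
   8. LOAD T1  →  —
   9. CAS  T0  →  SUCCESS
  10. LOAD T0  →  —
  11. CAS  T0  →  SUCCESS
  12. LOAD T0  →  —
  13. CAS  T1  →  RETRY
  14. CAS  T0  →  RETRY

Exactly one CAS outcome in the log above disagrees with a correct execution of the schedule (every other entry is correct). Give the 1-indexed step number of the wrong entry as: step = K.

step = 14

Re-executing:
1. LOAD T1 → mem=2 r[T1]=2 [LOAD]
2. CAS T1 → mem=3 r[T1]=2 [OK]
3. LOAD T1 → mem=3 r[T1]=3 [LOAD]
4. LOAD T0 → mem=3 r[T0]=3 [LOAD]
5. CAS T0 → mem=4 r[T0]=3 [OK]
6. LOAD T0 → mem=4 r[T0]=4 [LOAD]
7. CAS T1 → mem=4 r[T1]=3 [RETRY]
8. LOAD T1 → mem=4 r[T1]=4 [LOAD]
9. CAS T0 → mem=5 r[T0]=4 [OK]
10. LOAD T0 → mem=5 r[T0]=5 [LOAD]
11. CAS T0 → mem=6 r[T0]=5 [OK]
12. LOAD T0 → mem=6 r[T0]=6 [LOAD]
13. CAS T1 → mem=6 r[T1]=4 [RETRY]
14. CAS T0 → mem=7 r[T0]=6 [OK]
Mismatch at 14.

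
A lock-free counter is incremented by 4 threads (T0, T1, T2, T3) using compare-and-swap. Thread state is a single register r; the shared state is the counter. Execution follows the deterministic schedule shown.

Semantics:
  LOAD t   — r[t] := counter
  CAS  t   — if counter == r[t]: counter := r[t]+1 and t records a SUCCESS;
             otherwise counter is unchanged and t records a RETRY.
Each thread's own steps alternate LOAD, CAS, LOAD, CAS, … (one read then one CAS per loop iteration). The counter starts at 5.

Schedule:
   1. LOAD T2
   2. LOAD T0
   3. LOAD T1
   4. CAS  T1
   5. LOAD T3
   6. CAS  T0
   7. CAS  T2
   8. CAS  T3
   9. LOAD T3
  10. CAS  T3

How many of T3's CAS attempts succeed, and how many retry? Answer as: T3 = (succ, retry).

T3 = (2, 0)

   1) LOAD T2:  M=5  r_T2=5
   2) LOAD T0:  M=5  r_T0=5
   3) LOAD T1:  M=5  r_T1=5
   4) CAS  T1:  M=6  r_T1=5 ✓
   5) LOAD T3:  M=6  r_T3=6
   6) CAS  T0:  M=6  r_T0=5 ✗
   7) CAS  T2:  M=6  r_T2=5 ✗
   8) CAS  T3:  M=7  r_T3=6 ✓
   9) LOAD T3:  M=7  r_T3=7
  10) CAS  T3:  M=8  r_T3=7 ✓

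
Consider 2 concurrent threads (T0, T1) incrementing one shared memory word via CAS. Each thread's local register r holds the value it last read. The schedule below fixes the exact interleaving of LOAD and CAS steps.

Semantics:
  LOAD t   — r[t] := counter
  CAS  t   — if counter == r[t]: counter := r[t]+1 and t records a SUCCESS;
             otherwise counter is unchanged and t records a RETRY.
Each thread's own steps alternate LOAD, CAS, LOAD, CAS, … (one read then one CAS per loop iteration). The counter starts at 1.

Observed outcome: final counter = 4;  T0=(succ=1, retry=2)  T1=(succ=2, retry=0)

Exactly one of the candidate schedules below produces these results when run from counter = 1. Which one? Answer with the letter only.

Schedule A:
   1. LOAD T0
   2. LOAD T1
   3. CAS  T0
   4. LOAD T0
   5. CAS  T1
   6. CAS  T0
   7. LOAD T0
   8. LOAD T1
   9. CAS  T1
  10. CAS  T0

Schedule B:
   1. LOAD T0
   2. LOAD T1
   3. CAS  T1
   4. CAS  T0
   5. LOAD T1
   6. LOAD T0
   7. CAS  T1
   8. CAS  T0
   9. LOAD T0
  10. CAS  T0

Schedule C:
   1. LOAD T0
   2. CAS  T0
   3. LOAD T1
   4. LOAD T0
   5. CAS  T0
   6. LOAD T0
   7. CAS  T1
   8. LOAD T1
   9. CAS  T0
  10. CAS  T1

Tracing schedule B:
1. LOAD T0 → mem=1 r[T0]=1 [LOAD]
2. LOAD T1 → mem=1 r[T1]=1 [LOAD]
3. CAS T1 → mem=2 r[T1]=1 [OK]
4. CAS T0 → mem=2 r[T0]=1 [RETRY]
5. LOAD T1 → mem=2 r[T1]=2 [LOAD]
6. LOAD T0 → mem=2 r[T0]=2 [LOAD]
7. CAS T1 → mem=3 r[T1]=2 [OK]
8. CAS T0 → mem=3 r[T0]=2 [RETRY]
9. LOAD T0 → mem=3 r[T0]=3 [LOAD]
10. CAS T0 → mem=4 r[T0]=3 [OK]

B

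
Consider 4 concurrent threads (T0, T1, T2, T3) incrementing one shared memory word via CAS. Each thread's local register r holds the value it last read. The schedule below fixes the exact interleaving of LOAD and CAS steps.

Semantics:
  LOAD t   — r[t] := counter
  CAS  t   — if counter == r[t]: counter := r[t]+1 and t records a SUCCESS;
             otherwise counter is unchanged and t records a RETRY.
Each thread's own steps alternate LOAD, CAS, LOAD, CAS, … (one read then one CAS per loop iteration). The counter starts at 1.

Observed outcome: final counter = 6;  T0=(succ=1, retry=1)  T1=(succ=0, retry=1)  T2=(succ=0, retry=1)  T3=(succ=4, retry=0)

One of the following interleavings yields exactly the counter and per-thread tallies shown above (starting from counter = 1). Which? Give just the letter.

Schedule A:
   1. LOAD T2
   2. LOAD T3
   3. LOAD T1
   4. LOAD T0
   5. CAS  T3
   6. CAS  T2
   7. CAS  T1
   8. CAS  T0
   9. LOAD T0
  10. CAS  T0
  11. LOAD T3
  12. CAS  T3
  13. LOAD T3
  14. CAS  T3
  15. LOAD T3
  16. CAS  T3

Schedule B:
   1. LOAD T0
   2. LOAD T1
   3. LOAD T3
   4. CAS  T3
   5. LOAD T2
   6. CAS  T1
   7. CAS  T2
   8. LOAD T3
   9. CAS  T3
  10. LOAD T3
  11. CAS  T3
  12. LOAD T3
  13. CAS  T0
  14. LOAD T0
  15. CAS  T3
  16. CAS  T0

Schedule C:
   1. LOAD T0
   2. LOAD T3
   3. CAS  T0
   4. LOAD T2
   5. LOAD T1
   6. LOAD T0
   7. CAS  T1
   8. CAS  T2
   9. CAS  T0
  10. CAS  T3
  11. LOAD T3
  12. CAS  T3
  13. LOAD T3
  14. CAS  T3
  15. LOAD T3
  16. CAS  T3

Tracing schedule A:
1. LOAD T2 → mem=1 r[T2]=1 [LOAD]
2. LOAD T3 → mem=1 r[T3]=1 [LOAD]
3. LOAD T1 → mem=1 r[T1]=1 [LOAD]
4. LOAD T0 → mem=1 r[T0]=1 [LOAD]
5. CAS T3 → mem=2 r[T3]=1 [OK]
6. CAS T2 → mem=2 r[T2]=1 [RETRY]
7. CAS T1 → mem=2 r[T1]=1 [RETRY]
8. CAS T0 → mem=2 r[T0]=1 [RETRY]
9. LOAD T0 → mem=2 r[T0]=2 [LOAD]
10. CAS T0 → mem=3 r[T0]=2 [OK]
11. LOAD T3 → mem=3 r[T3]=3 [LOAD]
12. CAS T3 → mem=4 r[T3]=3 [OK]
13. LOAD T3 → mem=4 r[T3]=4 [LOAD]
14. CAS T3 → mem=5 r[T3]=4 [OK]
15. LOAD T3 → mem=5 r[T3]=5 [LOAD]
16. CAS T3 → mem=6 r[T3]=5 [OK]

A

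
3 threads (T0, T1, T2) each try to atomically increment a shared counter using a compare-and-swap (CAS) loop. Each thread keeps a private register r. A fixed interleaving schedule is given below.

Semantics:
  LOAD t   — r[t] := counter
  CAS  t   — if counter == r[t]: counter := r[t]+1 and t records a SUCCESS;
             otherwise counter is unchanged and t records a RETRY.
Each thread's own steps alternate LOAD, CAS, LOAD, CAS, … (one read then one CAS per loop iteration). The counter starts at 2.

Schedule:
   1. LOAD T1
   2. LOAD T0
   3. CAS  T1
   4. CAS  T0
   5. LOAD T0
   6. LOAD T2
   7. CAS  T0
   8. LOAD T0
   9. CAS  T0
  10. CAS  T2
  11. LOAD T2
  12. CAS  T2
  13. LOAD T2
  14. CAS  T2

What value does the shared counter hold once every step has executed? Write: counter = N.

1. LOAD T1 → mem=2 r[T1]=2 [LOAD]
2. LOAD T0 → mem=2 r[T0]=2 [LOAD]
3. CAS T1 → mem=3 r[T1]=2 [OK]
4. CAS T0 → mem=3 r[T0]=2 [RETRY]
5. LOAD T0 → mem=3 r[T0]=3 [LOAD]
6. LOAD T2 → mem=3 r[T2]=3 [LOAD]
7. CAS T0 → mem=4 r[T0]=3 [OK]
8. LOAD T0 → mem=4 r[T0]=4 [LOAD]
9. CAS T0 → mem=5 r[T0]=4 [OK]
10. CAS T2 → mem=5 r[T2]=3 [RETRY]
11. LOAD T2 → mem=5 r[T2]=5 [LOAD]
12. CAS T2 → mem=6 r[T2]=5 [OK]
13. LOAD T2 → mem=6 r[T2]=6 [LOAD]
14. CAS T2 → mem=7 r[T2]=6 [OK]

counter = 7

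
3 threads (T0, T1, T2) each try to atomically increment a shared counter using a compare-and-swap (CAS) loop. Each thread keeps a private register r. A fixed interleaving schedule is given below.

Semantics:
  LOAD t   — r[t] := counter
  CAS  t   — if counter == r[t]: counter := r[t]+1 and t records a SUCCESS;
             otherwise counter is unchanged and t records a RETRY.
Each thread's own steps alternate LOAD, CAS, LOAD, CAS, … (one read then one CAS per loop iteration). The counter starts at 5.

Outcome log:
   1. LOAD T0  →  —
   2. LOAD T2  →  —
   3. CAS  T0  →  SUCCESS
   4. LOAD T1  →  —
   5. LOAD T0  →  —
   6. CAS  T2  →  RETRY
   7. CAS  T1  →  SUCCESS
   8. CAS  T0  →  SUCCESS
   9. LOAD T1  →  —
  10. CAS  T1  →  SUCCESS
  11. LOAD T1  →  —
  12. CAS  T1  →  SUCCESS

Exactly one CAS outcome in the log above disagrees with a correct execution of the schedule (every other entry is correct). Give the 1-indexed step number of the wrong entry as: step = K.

step = 8

Reference trace:
T0 LOAD — after: cnt=5, r=5 — load
T2 LOAD — after: cnt=5, r=5 — load
T0 CAS — after: cnt=6, r=5 — ok
T1 LOAD — after: cnt=6, r=6 — load
T0 LOAD — after: cnt=6, r=6 — load
T2 CAS — after: cnt=6, r=5 — retry
T1 CAS — after: cnt=7, r=6 — ok
T0 CAS — after: cnt=7, r=6 — retry
T1 LOAD — after: cnt=7, r=7 — load
T1 CAS — after: cnt=8, r=7 — ok
T1 LOAD — after: cnt=8, r=8 — load
T1 CAS — after: cnt=9, r=8 — ok
Flip is step 8.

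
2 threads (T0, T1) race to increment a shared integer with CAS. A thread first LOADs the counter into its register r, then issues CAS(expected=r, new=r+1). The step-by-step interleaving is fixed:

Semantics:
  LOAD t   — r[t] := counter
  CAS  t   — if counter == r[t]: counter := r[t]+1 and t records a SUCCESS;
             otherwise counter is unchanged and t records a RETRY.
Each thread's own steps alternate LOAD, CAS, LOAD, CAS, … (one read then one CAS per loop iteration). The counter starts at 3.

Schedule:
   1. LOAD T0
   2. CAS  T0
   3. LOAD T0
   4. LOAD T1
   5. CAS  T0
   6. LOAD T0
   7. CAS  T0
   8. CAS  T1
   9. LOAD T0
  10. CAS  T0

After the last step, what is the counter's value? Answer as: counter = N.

counter = 7

T0 LOAD — after: cnt=3, r=3 — load
T0 CAS — after: cnt=4, r=3 — ok
T0 LOAD — after: cnt=4, r=4 — load
T1 LOAD — after: cnt=4, r=4 — load
T0 CAS — after: cnt=5, r=4 — ok
T0 LOAD — after: cnt=5, r=5 — load
T0 CAS — after: cnt=6, r=5 — ok
T1 CAS — after: cnt=6, r=4 — retry
T0 LOAD — after: cnt=6, r=6 — load
T0 CAS — after: cnt=7, r=6 — ok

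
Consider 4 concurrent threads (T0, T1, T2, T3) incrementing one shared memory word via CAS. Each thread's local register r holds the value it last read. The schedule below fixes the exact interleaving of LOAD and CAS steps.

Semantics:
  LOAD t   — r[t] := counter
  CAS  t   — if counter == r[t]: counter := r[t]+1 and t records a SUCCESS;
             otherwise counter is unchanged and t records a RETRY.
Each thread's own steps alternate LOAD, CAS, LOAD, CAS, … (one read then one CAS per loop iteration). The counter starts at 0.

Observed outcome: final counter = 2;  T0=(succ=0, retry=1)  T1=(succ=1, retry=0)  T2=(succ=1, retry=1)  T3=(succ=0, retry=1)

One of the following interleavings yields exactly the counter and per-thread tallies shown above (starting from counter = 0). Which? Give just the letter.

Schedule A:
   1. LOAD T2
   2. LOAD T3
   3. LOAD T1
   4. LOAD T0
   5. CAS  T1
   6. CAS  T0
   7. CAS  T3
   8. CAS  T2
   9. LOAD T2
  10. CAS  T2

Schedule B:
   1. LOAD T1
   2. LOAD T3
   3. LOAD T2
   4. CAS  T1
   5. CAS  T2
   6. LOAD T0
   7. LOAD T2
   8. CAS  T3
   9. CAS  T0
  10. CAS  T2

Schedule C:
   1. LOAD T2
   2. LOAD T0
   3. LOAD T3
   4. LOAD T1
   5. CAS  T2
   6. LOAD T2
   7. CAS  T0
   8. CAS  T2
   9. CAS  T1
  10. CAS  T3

Run A:
[1] T2.load  rd  (counter 0, T2.r 0)
[2] T3.load  rd  (counter 0, T3.r 0)
[3] T1.load  rd  (counter 0, T1.r 0)
[4] T0.load  rd  (counter 0, T0.r 0)
[5] T1.cas  hit  (counter 1, T1.r 0)
[6] T0.cas  miss  (counter 1, T0.r 0)
[7] T3.cas  miss  (counter 1, T3.r 0)
[8] T2.cas  miss  (counter 1, T2.r 0)
[9] T2.load  rd  (counter 1, T2.r 1)
[10] T2.cas  hit  (counter 2, T2.r 1)

A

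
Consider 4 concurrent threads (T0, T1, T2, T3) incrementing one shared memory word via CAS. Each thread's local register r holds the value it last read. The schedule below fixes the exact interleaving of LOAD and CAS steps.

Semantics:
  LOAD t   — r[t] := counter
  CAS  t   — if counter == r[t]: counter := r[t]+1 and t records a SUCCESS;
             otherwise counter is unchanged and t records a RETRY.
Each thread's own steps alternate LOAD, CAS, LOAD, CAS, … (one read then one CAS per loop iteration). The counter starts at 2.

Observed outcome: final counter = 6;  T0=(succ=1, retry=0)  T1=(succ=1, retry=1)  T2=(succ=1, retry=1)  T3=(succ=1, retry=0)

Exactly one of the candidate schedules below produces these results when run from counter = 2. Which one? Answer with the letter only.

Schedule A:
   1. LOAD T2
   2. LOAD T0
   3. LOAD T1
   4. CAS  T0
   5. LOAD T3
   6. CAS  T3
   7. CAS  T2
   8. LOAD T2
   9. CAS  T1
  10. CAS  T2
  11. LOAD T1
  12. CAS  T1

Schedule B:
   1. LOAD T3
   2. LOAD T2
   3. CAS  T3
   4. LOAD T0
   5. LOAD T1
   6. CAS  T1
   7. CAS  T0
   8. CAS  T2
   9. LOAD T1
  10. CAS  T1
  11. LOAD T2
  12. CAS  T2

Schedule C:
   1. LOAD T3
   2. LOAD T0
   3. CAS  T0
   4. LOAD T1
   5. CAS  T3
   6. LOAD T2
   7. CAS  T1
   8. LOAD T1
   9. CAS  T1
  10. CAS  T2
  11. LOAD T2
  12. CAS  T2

A

Simulating candidate A:
   1) LOAD T2:  M=2  r_T2=2
   2) LOAD T0:  M=2  r_T0=2
   3) LOAD T1:  M=2  r_T1=2
   4) CAS  T0:  M=3  r_T0=2 ✓
   5) LOAD T3:  M=3  r_T3=3
   6) CAS  T3:  M=4  r_T3=3 ✓
   7) CAS  T2:  M=4  r_T2=2 ✗
   8) LOAD T2:  M=4  r_T2=4
   9) CAS  T1:  M=4  r_T1=2 ✗
  10) CAS  T2:  M=5  r_T2=4 ✓
  11) LOAD T1:  M=5  r_T1=5
  12) CAS  T1:  M=6  r_T1=5 ✓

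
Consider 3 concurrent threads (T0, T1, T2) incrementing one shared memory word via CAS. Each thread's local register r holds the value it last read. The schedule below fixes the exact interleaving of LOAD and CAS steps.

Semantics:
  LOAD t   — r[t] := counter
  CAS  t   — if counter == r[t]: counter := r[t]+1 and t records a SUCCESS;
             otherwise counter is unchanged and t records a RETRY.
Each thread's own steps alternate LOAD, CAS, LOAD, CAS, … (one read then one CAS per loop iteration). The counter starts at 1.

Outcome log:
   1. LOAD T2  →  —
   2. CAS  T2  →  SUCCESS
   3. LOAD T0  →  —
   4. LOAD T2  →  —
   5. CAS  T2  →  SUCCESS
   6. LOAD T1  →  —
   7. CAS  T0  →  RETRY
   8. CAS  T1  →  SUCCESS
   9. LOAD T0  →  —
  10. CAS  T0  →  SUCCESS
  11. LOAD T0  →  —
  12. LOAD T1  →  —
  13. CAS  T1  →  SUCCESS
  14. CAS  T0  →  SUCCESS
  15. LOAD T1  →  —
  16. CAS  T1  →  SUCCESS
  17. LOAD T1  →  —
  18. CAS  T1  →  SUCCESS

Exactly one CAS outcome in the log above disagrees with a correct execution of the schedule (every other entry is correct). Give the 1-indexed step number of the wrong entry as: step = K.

Reference trace:
1. LOAD T2 → mem=1 r[T2]=1 [LOAD]
2. CAS T2 → mem=2 r[T2]=1 [OK]
3. LOAD T0 → mem=2 r[T0]=2 [LOAD]
4. LOAD T2 → mem=2 r[T2]=2 [LOAD]
5. CAS T2 → mem=3 r[T2]=2 [OK]
6. LOAD T1 → mem=3 r[T1]=3 [LOAD]
7. CAS T0 → mem=3 r[T0]=2 [RETRY]
8. CAS T1 → mem=4 r[T1]=3 [OK]
9. LOAD T0 → mem=4 r[T0]=4 [LOAD]
10. CAS T0 → mem=5 r[T0]=4 [OK]
11. LOAD T0 → mem=5 r[T0]=5 [LOAD]
12. LOAD T1 → mem=5 r[T1]=5 [LOAD]
13. CAS T1 → mem=6 r[T1]=5 [OK]
14. CAS T0 → mem=6 r[T0]=5 [RETRY]
15. LOAD T1 → mem=6 r[T1]=6 [LOAD]
16. CAS T1 → mem=7 r[T1]=6 [OK]
17. LOAD T1 → mem=7 r[T1]=7 [LOAD]
18. CAS T1 → mem=8 r[T1]=7 [OK]
Log disagrees first at step 14.

step = 14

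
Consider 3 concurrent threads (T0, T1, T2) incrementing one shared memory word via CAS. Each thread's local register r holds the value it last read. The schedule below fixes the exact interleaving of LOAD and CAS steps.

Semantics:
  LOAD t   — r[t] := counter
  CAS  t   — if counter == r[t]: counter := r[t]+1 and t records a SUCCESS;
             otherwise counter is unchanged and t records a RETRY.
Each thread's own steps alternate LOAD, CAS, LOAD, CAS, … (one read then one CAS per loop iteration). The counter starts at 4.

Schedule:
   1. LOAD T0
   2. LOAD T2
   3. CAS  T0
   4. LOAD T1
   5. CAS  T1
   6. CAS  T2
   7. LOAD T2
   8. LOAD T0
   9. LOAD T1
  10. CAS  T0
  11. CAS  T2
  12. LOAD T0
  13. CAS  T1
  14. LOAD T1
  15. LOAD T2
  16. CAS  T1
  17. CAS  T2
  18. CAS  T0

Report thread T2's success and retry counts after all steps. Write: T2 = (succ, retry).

T0 LOAD — after: cnt=4, r=4 — load
T2 LOAD — after: cnt=4, r=4 — load
T0 CAS — after: cnt=5, r=4 — ok
T1 LOAD — after: cnt=5, r=5 — load
T1 CAS — after: cnt=6, r=5 — ok
T2 CAS — after: cnt=6, r=4 — retry
T2 LOAD — after: cnt=6, r=6 — load
T0 LOAD — after: cnt=6, r=6 — load
T1 LOAD — after: cnt=6, r=6 — load
T0 CAS — after: cnt=7, r=6 — ok
T2 CAS — after: cnt=7, r=6 — retry
T0 LOAD — after: cnt=7, r=7 — load
T1 CAS — after: cnt=7, r=6 — retry
T1 LOAD — after: cnt=7, r=7 — load
T2 LOAD — after: cnt=7, r=7 — load
T1 CAS — after: cnt=8, r=7 — ok
T2 CAS — after: cnt=8, r=7 — retry
T0 CAS — after: cnt=8, r=7 — retry

T2 = (0, 3)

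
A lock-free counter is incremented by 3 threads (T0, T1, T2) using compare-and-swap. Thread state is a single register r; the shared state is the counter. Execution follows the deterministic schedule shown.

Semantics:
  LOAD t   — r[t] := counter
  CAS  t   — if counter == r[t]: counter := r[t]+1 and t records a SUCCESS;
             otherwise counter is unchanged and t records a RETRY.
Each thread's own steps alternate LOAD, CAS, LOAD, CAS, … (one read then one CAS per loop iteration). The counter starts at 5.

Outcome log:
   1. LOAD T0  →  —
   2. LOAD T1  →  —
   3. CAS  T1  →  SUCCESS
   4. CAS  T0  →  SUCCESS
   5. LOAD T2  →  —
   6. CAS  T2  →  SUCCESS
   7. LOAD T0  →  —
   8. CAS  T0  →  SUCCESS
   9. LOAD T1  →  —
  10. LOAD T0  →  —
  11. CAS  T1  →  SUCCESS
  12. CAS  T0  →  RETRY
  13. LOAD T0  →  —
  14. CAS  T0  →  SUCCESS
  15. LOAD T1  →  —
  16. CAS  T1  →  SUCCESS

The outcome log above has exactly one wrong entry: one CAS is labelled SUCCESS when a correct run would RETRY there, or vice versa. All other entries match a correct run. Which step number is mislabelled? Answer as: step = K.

Reference trace:
#1 T0 reads 5
#2 T1 reads 5
#3 T1 CAS(5→6) writes; counter now 6
#4 T0 CAS(5→6) fails; counter now 6
#5 T2 reads 6
#6 T2 CAS(6→7) writes; counter now 7
#7 T0 reads 7
#8 T0 CAS(7→8) writes; counter now 8
#9 T1 reads 8
#10 T0 reads 8
#11 T1 CAS(8→9) writes; counter now 9
#12 T0 CAS(8→9) fails; counter now 9
#13 T0 reads 9
#14 T0 CAS(9→10) writes; counter now 10
#15 T1 reads 10
#16 T1 CAS(10→11) writes; counter now 11
Log disagrees first at step 4.

step = 4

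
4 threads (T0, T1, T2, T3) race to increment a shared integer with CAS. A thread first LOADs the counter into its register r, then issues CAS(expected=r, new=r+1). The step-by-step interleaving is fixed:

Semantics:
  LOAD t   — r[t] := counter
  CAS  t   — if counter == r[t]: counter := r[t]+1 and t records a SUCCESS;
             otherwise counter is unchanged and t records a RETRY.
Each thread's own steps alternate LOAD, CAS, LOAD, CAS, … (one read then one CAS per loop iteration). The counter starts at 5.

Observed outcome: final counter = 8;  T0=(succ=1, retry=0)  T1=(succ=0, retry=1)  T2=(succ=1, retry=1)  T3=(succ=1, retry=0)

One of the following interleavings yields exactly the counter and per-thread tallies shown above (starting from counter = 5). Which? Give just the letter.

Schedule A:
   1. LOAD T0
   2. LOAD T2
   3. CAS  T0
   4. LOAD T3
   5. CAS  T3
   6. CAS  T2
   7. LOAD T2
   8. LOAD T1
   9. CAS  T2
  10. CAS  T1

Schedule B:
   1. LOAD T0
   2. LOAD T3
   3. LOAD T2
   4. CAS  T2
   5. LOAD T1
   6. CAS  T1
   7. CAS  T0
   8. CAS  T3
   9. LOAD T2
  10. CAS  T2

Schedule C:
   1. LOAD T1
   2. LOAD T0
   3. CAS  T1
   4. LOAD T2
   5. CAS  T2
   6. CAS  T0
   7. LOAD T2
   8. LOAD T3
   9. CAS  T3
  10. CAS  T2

Simulating candidate A:
[1] T0.load  rd  (counter 5, T0.r 5)
[2] T2.load  rd  (counter 5, T2.r 5)
[3] T0.cas  hit  (counter 6, T0.r 5)
[4] T3.load  rd  (counter 6, T3.r 6)
[5] T3.cas  hit  (counter 7, T3.r 6)
[6] T2.cas  miss  (counter 7, T2.r 5)
[7] T2.load  rd  (counter 7, T2.r 7)
[8] T1.load  rd  (counter 7, T1.r 7)
[9] T2.cas  hit  (counter 8, T2.r 7)
[10] T1.cas  miss  (counter 8, T1.r 7)

A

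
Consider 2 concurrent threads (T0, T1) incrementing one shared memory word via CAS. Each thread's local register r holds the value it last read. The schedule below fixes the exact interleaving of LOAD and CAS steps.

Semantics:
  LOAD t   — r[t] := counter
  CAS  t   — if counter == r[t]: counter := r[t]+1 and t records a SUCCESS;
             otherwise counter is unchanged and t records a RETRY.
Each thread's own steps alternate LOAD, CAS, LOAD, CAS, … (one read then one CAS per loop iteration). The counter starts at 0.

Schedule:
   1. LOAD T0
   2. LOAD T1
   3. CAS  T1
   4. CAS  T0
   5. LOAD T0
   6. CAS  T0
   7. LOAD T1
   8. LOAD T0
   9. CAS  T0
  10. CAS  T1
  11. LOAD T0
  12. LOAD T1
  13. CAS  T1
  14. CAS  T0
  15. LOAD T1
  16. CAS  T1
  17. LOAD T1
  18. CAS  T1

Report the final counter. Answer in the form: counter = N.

[1] T0.load  rd  (counter 0, T0.r 0)
[2] T1.load  rd  (counter 0, T1.r 0)
[3] T1.cas  hit  (counter 1, T1.r 0)
[4] T0.cas  miss  (counter 1, T0.r 0)
[5] T0.load  rd  (counter 1, T0.r 1)
[6] T0.cas  hit  (counter 2, T0.r 1)
[7] T1.load  rd  (counter 2, T1.r 2)
[8] T0.load  rd  (counter 2, T0.r 2)
[9] T0.cas  hit  (counter 3, T0.r 2)
[10] T1.cas  miss  (counter 3, T1.r 2)
[11] T0.load  rd  (counter 3, T0.r 3)
[12] T1.load  rd  (counter 3, T1.r 3)
[13] T1.cas  hit  (counter 4, T1.r 3)
[14] T0.cas  miss  (counter 4, T0.r 3)
[15] T1.load  rd  (counter 4, T1.r 4)
[16] T1.cas  hit  (counter 5, T1.r 4)
[17] T1.load  rd  (counter 5, T1.r 5)
[18] T1.cas  hit  (counter 6, T1.r 5)

counter = 6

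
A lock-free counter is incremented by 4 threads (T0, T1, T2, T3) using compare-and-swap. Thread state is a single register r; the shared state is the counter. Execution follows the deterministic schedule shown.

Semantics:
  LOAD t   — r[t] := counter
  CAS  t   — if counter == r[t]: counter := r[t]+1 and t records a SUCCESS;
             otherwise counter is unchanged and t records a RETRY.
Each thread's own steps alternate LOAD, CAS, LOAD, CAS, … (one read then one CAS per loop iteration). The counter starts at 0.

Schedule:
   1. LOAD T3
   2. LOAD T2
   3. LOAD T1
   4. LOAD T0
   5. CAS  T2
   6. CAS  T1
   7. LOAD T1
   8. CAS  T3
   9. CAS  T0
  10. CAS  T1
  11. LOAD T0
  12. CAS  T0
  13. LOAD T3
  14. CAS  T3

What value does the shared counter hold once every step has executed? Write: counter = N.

1. LOAD T3 → mem=0 r[T3]=0 [LOAD]
2. LOAD T2 → mem=0 r[T2]=0 [LOAD]
3. LOAD T1 → mem=0 r[T1]=0 [LOAD]
4. LOAD T0 → mem=0 r[T0]=0 [LOAD]
5. CAS T2 → mem=1 r[T2]=0 [OK]
6. CAS T1 → mem=1 r[T1]=0 [RETRY]
7. LOAD T1 → mem=1 r[T1]=1 [LOAD]
8. CAS T3 → mem=1 r[T3]=0 [RETRY]
9. CAS T0 → mem=1 r[T0]=0 [RETRY]
10. CAS T1 → mem=2 r[T1]=1 [OK]
11. LOAD T0 → mem=2 r[T0]=2 [LOAD]
12. CAS T0 → mem=3 r[T0]=2 [OK]
13. LOAD T3 → mem=3 r[T3]=3 [LOAD]
14. CAS T3 → mem=4 r[T3]=3 [OK]

counter = 4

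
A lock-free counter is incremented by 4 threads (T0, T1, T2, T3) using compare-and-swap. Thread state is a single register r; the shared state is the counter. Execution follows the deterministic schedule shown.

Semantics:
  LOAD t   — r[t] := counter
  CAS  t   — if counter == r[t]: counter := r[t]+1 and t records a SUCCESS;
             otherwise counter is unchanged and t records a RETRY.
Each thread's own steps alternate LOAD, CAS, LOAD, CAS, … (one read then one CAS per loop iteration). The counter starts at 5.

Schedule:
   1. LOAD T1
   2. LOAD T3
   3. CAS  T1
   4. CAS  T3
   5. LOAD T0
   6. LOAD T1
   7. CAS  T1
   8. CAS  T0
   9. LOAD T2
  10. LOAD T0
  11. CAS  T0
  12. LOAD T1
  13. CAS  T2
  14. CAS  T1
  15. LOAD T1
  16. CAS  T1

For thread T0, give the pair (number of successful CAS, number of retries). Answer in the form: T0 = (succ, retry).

step 1: T1 LOAD ⇒ load; ctr=5 reg=5
step 2: T3 LOAD ⇒ load; ctr=5 reg=5
step 3: T1 CAS ⇒ ok; ctr=6 reg=5
step 4: T3 CAS ⇒ retry; ctr=6 reg=5
step 5: T0 LOAD ⇒ load; ctr=6 reg=6
step 6: T1 LOAD ⇒ load; ctr=6 reg=6
step 7: T1 CAS ⇒ ok; ctr=7 reg=6
step 8: T0 CAS ⇒ retry; ctr=7 reg=6
step 9: T2 LOAD ⇒ load; ctr=7 reg=7
step 10: T0 LOAD ⇒ load; ctr=7 reg=7
step 11: T0 CAS ⇒ ok; ctr=8 reg=7
step 12: T1 LOAD ⇒ load; ctr=8 reg=8
step 13: T2 CAS ⇒ retry; ctr=8 reg=7
step 14: T1 CAS ⇒ ok; ctr=9 reg=8
step 15: T1 LOAD ⇒ load; ctr=9 reg=9
step 16: T1 CAS ⇒ ok; ctr=10 reg=9

T0 = (1, 1)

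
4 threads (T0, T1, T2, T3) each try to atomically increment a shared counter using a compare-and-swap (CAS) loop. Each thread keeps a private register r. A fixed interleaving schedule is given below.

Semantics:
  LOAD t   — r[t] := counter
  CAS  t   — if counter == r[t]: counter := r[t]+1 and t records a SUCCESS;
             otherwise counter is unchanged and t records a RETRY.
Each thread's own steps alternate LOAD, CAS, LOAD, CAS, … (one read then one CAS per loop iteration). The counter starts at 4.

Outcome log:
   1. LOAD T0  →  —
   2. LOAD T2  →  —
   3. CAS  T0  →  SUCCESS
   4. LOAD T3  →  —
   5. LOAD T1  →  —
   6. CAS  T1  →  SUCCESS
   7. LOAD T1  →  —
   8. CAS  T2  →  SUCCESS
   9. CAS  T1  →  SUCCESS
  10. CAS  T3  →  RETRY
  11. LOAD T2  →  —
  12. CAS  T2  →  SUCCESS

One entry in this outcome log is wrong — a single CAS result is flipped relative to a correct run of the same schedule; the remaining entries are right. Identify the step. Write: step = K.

Re-executing:
step 1: T0 LOAD ⇒ load; ctr=4 reg=4
step 2: T2 LOAD ⇒ load; ctr=4 reg=4
step 3: T0 CAS ⇒ ok; ctr=5 reg=4
step 4: T3 LOAD ⇒ load; ctr=5 reg=5
step 5: T1 LOAD ⇒ load; ctr=5 reg=5
step 6: T1 CAS ⇒ ok; ctr=6 reg=5
step 7: T1 LOAD ⇒ load; ctr=6 reg=6
step 8: T2 CAS ⇒ retry; ctr=6 reg=4
step 9: T1 CAS ⇒ ok; ctr=7 reg=6
step 10: T3 CAS ⇒ retry; ctr=7 reg=5
step 11: T2 LOAD ⇒ load; ctr=7 reg=7
step 12: T2 CAS ⇒ ok; ctr=8 reg=7
Mismatch at 8.

step = 8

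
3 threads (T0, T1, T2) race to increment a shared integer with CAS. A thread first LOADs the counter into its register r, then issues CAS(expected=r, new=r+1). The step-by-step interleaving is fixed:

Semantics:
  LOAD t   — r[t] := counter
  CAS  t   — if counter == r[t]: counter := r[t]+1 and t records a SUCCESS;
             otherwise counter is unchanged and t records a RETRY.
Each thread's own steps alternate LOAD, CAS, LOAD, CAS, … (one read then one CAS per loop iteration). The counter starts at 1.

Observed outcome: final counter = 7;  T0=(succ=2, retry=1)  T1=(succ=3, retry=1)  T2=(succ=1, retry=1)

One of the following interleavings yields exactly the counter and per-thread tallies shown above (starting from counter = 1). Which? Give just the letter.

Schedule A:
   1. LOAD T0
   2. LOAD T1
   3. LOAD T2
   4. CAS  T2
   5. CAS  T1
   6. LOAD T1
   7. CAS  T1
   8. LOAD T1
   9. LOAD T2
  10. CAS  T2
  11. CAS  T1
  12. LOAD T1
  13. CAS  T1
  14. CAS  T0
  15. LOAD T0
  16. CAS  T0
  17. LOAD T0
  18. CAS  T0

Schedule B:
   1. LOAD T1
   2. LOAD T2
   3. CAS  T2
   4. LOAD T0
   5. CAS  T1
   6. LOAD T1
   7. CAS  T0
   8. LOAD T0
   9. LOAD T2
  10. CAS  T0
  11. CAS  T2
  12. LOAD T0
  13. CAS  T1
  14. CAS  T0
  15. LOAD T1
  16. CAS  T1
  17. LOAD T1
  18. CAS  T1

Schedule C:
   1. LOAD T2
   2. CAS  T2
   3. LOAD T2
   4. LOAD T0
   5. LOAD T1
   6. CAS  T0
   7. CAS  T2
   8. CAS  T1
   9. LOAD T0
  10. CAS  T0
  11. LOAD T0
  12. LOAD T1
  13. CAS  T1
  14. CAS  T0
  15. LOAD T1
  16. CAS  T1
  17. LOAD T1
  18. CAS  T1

Tracing schedule C:
step 1: T2 LOAD ⇒ load; ctr=1 reg=1
step 2: T2 CAS ⇒ ok; ctr=2 reg=1
step 3: T2 LOAD ⇒ load; ctr=2 reg=2
step 4: T0 LOAD ⇒ load; ctr=2 reg=2
step 5: T1 LOAD ⇒ load; ctr=2 reg=2
step 6: T0 CAS ⇒ ok; ctr=3 reg=2
step 7: T2 CAS ⇒ retry; ctr=3 reg=2
step 8: T1 CAS ⇒ retry; ctr=3 reg=2
step 9: T0 LOAD ⇒ load; ctr=3 reg=3
step 10: T0 CAS ⇒ ok; ctr=4 reg=3
step 11: T0 LOAD ⇒ load; ctr=4 reg=4
step 12: T1 LOAD ⇒ load; ctr=4 reg=4
step 13: T1 CAS ⇒ ok; ctr=5 reg=4
step 14: T0 CAS ⇒ retry; ctr=5 reg=4
step 15: T1 LOAD ⇒ load; ctr=5 reg=5
step 16: T1 CAS ⇒ ok; ctr=6 reg=5
step 17: T1 LOAD ⇒ load; ctr=6 reg=6
step 18: T1 CAS ⇒ ok; ctr=7 reg=6

C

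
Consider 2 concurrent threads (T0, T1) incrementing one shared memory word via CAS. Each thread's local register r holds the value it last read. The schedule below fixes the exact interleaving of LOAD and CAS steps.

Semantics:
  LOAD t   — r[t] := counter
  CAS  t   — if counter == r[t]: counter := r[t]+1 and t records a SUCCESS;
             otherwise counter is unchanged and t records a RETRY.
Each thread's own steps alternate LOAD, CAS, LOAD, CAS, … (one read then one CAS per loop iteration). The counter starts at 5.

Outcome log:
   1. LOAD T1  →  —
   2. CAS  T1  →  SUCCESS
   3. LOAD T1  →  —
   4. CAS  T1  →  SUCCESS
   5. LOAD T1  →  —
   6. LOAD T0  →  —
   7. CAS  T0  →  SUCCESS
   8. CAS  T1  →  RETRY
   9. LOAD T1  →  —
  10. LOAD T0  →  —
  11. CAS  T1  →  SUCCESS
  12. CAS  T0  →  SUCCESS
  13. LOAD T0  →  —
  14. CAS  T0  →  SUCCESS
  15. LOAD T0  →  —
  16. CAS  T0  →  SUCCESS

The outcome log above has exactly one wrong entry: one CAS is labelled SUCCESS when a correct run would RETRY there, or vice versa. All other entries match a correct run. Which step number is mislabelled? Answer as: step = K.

Reference trace:
#1 T1 reads 5
#2 T1 CAS(5→6) writes; counter now 6
#3 T1 reads 6
#4 T1 CAS(6→7) writes; counter now 7
#5 T1 reads 7
#6 T0 reads 7
#7 T0 CAS(7→8) writes; counter now 8
#8 T1 CAS(7→8) fails; counter now 8
#9 T1 reads 8
#10 T0 reads 8
#11 T1 CAS(8→9) writes; counter now 9
#12 T0 CAS(8→9) fails; counter now 9
#13 T0 reads 9
#14 T0 CAS(9→10) writes; counter now 10
#15 T0 reads 10
#16 T0 CAS(10→11) writes; counter now 11
Flip is step 12.

step = 12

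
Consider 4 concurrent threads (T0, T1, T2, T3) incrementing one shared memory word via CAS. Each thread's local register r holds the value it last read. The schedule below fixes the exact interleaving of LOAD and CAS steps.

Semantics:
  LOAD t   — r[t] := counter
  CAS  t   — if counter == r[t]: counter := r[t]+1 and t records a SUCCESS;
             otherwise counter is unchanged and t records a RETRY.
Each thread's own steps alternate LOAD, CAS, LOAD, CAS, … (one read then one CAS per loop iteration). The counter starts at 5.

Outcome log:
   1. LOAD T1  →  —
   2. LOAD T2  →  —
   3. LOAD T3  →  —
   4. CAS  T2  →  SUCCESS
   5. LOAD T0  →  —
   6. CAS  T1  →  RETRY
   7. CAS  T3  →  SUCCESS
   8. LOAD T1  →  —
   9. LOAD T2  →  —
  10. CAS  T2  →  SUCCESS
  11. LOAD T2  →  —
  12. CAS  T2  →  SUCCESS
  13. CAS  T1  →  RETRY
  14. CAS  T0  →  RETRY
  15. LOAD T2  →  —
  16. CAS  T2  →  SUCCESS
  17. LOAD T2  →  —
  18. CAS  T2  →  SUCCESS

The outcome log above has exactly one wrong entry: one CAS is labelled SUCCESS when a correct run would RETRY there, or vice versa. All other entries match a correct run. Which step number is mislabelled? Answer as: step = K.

Correct run:
T1 LOAD — after: cnt=5, r=5 — load
T2 LOAD — after: cnt=5, r=5 — load
T3 LOAD — after: cnt=5, r=5 — load
T2 CAS — after: cnt=6, r=5 — ok
T0 LOAD — after: cnt=6, r=6 — load
T1 CAS — after: cnt=6, r=5 — retry
T3 CAS — after: cnt=6, r=5 — retry
T1 LOAD — after: cnt=6, r=6 — load
T2 LOAD — after: cnt=6, r=6 — load
T2 CAS — after: cnt=7, r=6 — ok
T2 LOAD — after: cnt=7, r=7 — load
T2 CAS — after: cnt=8, r=7 — ok
T1 CAS — after: cnt=8, r=6 — retry
T0 CAS — after: cnt=8, r=6 — retry
T2 LOAD — after: cnt=8, r=8 — load
T2 CAS — after: cnt=9, r=8 — ok
T2 LOAD — after: cnt=9, r=9 — load
T2 CAS — after: cnt=10, r=9 — ok
Mismatch at 7.

step = 7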